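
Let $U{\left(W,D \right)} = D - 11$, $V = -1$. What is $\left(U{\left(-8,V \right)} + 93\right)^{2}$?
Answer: $6561$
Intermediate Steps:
$U{\left(W,D \right)} = -11 + D$ ($U{\left(W,D \right)} = D - 11 = -11 + D$)
$\left(U{\left(-8,V \right)} + 93\right)^{2} = \left(\left(-11 - 1\right) + 93\right)^{2} = \left(-12 + 93\right)^{2} = 81^{2} = 6561$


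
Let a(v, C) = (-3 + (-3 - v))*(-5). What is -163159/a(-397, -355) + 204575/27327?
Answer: 4858590118/53424285 ≈ 90.943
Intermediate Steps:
a(v, C) = 30 + 5*v (a(v, C) = (-6 - v)*(-5) = 30 + 5*v)
-163159/a(-397, -355) + 204575/27327 = -163159/(30 + 5*(-397)) + 204575/27327 = -163159/(30 - 1985) + 204575*(1/27327) = -163159/(-1955) + 204575/27327 = -163159*(-1/1955) + 204575/27327 = 163159/1955 + 204575/27327 = 4858590118/53424285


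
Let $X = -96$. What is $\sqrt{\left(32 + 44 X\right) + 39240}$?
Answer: $2 \sqrt{8762} \approx 187.21$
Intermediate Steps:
$\sqrt{\left(32 + 44 X\right) + 39240} = \sqrt{\left(32 + 44 \left(-96\right)\right) + 39240} = \sqrt{\left(32 - 4224\right) + 39240} = \sqrt{-4192 + 39240} = \sqrt{35048} = 2 \sqrt{8762}$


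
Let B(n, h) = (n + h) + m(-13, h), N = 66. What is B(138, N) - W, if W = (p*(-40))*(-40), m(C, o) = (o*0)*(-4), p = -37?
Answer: 59404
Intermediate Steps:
m(C, o) = 0 (m(C, o) = 0*(-4) = 0)
W = -59200 (W = -37*(-40)*(-40) = 1480*(-40) = -59200)
B(n, h) = h + n (B(n, h) = (n + h) + 0 = (h + n) + 0 = h + n)
B(138, N) - W = (66 + 138) - 1*(-59200) = 204 + 59200 = 59404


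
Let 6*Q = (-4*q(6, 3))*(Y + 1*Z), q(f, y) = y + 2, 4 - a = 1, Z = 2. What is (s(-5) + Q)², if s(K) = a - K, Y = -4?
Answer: 1936/9 ≈ 215.11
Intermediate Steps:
a = 3 (a = 4 - 1*1 = 4 - 1 = 3)
q(f, y) = 2 + y
s(K) = 3 - K
Q = 20/3 (Q = ((-4*(2 + 3))*(-4 + 1*2))/6 = ((-4*5)*(-4 + 2))/6 = (-20*(-2))/6 = (⅙)*40 = 20/3 ≈ 6.6667)
(s(-5) + Q)² = ((3 - 1*(-5)) + 20/3)² = ((3 + 5) + 20/3)² = (8 + 20/3)² = (44/3)² = 1936/9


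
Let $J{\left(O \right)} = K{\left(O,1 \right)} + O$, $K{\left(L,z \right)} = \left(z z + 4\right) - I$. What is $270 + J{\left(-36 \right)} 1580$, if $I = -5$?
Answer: $-40810$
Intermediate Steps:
$K{\left(L,z \right)} = 9 + z^{2}$ ($K{\left(L,z \right)} = \left(z z + 4\right) - -5 = \left(z^{2} + 4\right) + 5 = \left(4 + z^{2}\right) + 5 = 9 + z^{2}$)
$J{\left(O \right)} = 10 + O$ ($J{\left(O \right)} = \left(9 + 1^{2}\right) + O = \left(9 + 1\right) + O = 10 + O$)
$270 + J{\left(-36 \right)} 1580 = 270 + \left(10 - 36\right) 1580 = 270 - 41080 = -40810$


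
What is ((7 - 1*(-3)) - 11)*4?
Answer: -4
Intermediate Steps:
((7 - 1*(-3)) - 11)*4 = ((7 + 3) - 11)*4 = (10 - 11)*4 = -1*4 = -4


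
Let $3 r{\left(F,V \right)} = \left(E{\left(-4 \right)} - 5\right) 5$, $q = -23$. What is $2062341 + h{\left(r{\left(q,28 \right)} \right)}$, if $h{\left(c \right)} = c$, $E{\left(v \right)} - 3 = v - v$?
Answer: $\frac{6187013}{3} \approx 2.0623 \cdot 10^{6}$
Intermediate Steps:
$E{\left(v \right)} = 3$ ($E{\left(v \right)} = 3 + \left(v - v\right) = 3 + 0 = 3$)
$r{\left(F,V \right)} = - \frac{10}{3}$ ($r{\left(F,V \right)} = \frac{\left(3 - 5\right) 5}{3} = \frac{\left(-2\right) 5}{3} = \frac{1}{3} \left(-10\right) = - \frac{10}{3}$)
$2062341 + h{\left(r{\left(q,28 \right)} \right)} = 2062341 - \frac{10}{3} = \frac{6187013}{3}$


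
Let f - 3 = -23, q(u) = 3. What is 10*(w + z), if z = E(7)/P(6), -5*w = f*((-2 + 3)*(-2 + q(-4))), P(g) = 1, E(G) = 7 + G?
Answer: 180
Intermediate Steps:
f = -20 (f = 3 - 23 = -20)
w = 4 (w = -(-4)*(-2 + 3)*(-2 + 3) = -(-4)*1*1 = -(-4) = -1/5*(-20) = 4)
z = 14 (z = (7 + 7)/1 = 14*1 = 14)
10*(w + z) = 10*(4 + 14) = 10*18 = 180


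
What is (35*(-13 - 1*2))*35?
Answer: -18375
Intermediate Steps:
(35*(-13 - 1*2))*35 = (35*(-13 - 2))*35 = (35*(-15))*35 = -525*35 = -18375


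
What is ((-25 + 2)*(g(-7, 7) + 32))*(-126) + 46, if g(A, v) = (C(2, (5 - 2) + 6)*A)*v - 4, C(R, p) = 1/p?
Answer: 65412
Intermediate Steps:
g(A, v) = -4 + A*v/9 (g(A, v) = (A/((5 - 2) + 6))*v - 4 = (A/(3 + 6))*v - 4 = (A/9)*v - 4 = A*v/9 - 4 = -4 + A*v/9)
((-25 + 2)*(g(-7, 7) + 32))*(-126) + 46 = ((-25 + 2)*((-4 + (⅑)*(-7)*7) + 32))*(-126) + 46 = -23*((-4 - 49/9) + 32)*(-126) + 46 = -23*(-85/9 + 32)*(-126) + 46 = -23*203/9*(-126) + 46 = -4669/9*(-126) + 46 = 65366 + 46 = 65412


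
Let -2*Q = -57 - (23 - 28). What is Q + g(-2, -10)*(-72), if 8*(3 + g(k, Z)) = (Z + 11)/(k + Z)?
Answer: 971/4 ≈ 242.75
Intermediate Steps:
g(k, Z) = -3 + (11 + Z)/(8*(Z + k)) (g(k, Z) = -3 + ((Z + 11)/(k + Z))/8 = -3 + ((11 + Z)/(Z + k))/8 = -3 + (11 + Z)/(8*(Z + k)))
Q = 26 (Q = -(-57 - (23 - 28))/2 = -(-57 - 1*(-5))/2 = -(-57 + 5)/2 = -½*(-52) = 26)
Q + g(-2, -10)*(-72) = 26 + ((11 - 24*(-2) - 23*(-10))/(8*(-10 - 2)))*(-72) = 26 + ((⅛)*(11 + 48 + 230)/(-12))*(-72) = 26 + ((⅛)*(-1/12)*289)*(-72) = 26 - 289/96*(-72) = 26 + 867/4 = 971/4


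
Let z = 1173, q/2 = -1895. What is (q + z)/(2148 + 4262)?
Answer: -2617/6410 ≈ -0.40827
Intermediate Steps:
q = -3790 (q = 2*(-1895) = -3790)
(q + z)/(2148 + 4262) = (-3790 + 1173)/(2148 + 4262) = -2617/6410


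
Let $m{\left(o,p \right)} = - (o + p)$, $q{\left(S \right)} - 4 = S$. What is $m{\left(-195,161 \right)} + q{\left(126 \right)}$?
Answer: $164$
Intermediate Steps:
$q{\left(S \right)} = 4 + S$
$m{\left(o,p \right)} = - o - p$
$m{\left(-195,161 \right)} + q{\left(126 \right)} = \left(\left(-1\right) \left(-195\right) - 161\right) + \left(4 + 126\right) = \left(195 - 161\right) + 130 = 34 + 130 = 164$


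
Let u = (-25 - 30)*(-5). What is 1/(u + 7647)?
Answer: 1/7922 ≈ 0.00012623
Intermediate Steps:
u = 275 (u = -55*(-5) = 275)
1/(u + 7647) = 1/(275 + 7647) = 1/7922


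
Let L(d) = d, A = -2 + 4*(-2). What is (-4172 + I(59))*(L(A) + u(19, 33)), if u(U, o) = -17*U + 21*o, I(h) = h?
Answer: -1480680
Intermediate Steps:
A = -10 (A = -2 - 8 = -10)
(-4172 + I(59))*(L(A) + u(19, 33)) = (-4172 + 59)*(-10 + (-17*19 + 21*33)) = -4113*(-10 + (-323 + 693)) = -4113*(-10 + 370) = -4113*360 = -1480680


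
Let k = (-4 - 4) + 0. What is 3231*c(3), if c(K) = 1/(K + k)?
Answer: -3231/5 ≈ -646.20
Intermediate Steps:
k = -8 (k = -8 + 0 = -8)
c(K) = 1/(-8 + K) (c(K) = 1/(K - 8) = 1/(-8 + K))
3231*c(3) = 3231/(-8 + 3) = 3231/(-5) = 3231*(-⅕) = -3231/5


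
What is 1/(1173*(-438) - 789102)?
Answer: -1/1302876 ≈ -7.6753e-7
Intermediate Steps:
1/(1173*(-438) - 789102) = 1/(-513774 - 789102) = 1/(-1302876) = -1/1302876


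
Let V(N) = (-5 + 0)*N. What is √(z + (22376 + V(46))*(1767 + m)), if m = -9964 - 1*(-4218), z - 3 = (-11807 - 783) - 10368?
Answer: I*√88141889 ≈ 9388.4*I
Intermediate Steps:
V(N) = -5*N
z = -22955 (z = 3 + ((-11807 - 783) - 10368) = 3 + (-12590 - 10368) = 3 - 22958 = -22955)
m = -5746 (m = -9964 + 4218 = -5746)
√(z + (22376 + V(46))*(1767 + m)) = √(-22955 + (22376 - 5*46)*(1767 - 5746)) = √(-22955 + (22376 - 230)*(-3979)) = √(-22955 + 22146*(-3979)) = √(-22955 - 88118934) = √(-88141889) = I*√88141889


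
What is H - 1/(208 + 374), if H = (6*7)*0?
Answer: -1/582 ≈ -0.0017182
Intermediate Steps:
H = 0 (H = 42*0 = 0)
H - 1/(208 + 374) = 0 - 1/(208 + 374) = 0 - 1/582 = -1/582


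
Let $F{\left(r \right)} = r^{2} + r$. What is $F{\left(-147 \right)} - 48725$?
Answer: $-27263$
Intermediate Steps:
$F{\left(r \right)} = r + r^{2}$
$F{\left(-147 \right)} - 48725 = - 147 \left(1 - 147\right) - 48725 = \left(-147\right) \left(-146\right) - 48725 = 21462 - 48725 = -27263$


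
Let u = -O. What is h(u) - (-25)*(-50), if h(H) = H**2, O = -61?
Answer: 2471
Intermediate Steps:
u = 61 (u = -1*(-61) = 61)
h(u) - (-25)*(-50) = 61**2 - (-25)*(-50) = 3721 - 1*1250 = 3721 - 1250 = 2471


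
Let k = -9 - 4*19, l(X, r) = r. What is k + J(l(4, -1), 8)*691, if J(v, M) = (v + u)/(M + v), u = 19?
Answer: 11843/7 ≈ 1691.9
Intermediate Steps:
J(v, M) = (19 + v)/(M + v) (J(v, M) = (v + 19)/(M + v) = (19 + v)/(M + v))
k = -85 (k = -9 - 76 = -85)
k + J(l(4, -1), 8)*691 = -85 + ((19 - 1)/(8 - 1))*691 = -85 + (18/7)*691 = -85 + 12438/7 = 11843/7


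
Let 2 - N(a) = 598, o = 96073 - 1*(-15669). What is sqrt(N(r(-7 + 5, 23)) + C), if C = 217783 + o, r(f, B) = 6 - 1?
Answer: sqrt(328929) ≈ 573.52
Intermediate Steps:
o = 111742 (o = 96073 + 15669 = 111742)
r(f, B) = 5
C = 329525 (C = 217783 + 111742 = 329525)
N(a) = -596 (N(a) = 2 - 1*598 = 2 - 598 = -596)
sqrt(N(r(-7 + 5, 23)) + C) = sqrt(-596 + 329525) = sqrt(328929)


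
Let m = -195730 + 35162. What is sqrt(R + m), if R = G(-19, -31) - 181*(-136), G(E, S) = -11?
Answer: 3*I*sqrt(15107) ≈ 368.73*I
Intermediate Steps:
m = -160568
R = 24605 (R = -11 - 181*(-136) = -11 + 24616 = 24605)
sqrt(R + m) = sqrt(24605 - 160568) = sqrt(-135963) = 3*I*sqrt(15107)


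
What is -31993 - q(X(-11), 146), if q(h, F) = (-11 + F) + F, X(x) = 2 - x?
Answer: -32274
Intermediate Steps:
q(h, F) = -11 + 2*F
-31993 - q(X(-11), 146) = -31993 - (-11 + 2*146) = -31993 - (-11 + 292) = -31993 - 1*281 = -31993 - 281 = -32274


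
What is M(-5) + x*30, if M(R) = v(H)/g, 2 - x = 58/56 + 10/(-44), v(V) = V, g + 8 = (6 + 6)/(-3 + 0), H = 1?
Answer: 32953/924 ≈ 35.663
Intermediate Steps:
g = -12 (g = -8 + (6 + 6)/(-3 + 0) = -8 + 12/(-3) = -8 + 12*(-⅓) = -8 - 4 = -12)
x = 367/308 (x = 2 - (58/56 + 10/(-44)) = 2 - (58*(1/56) + 10*(-1/44)) = 2 - (29/28 - 5/22) = 2 - 1*249/308 = 2 - 249/308 = 367/308 ≈ 1.1916)
M(R) = -1/12 (M(R) = 1/(-12) = 1*(-1/12) = -1/12)
M(-5) + x*30 = -1/12 + (367/308)*30 = -1/12 + 5505/154 = 32953/924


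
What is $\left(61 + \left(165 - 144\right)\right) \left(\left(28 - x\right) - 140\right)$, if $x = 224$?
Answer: $-27552$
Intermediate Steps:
$\left(61 + \left(165 - 144\right)\right) \left(\left(28 - x\right) - 140\right) = \left(61 + \left(165 - 144\right)\right) \left(\left(28 - 224\right) - 140\right) = \left(61 + 21\right) \left(-196 - 140\right) = 82 \left(-336\right) = -27552$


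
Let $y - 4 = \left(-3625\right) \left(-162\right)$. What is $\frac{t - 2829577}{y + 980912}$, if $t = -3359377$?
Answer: $- \frac{3094477}{784083} \approx -3.9466$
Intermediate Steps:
$y = 587254$ ($y = 4 - -587250 = 4 + 587250 = 587254$)
$\frac{t - 2829577}{y + 980912} = \frac{-3359377 - 2829577}{587254 + 980912} = - \frac{6188954}{1568166} = \left(-6188954\right) \frac{1}{1568166} = - \frac{3094477}{784083}$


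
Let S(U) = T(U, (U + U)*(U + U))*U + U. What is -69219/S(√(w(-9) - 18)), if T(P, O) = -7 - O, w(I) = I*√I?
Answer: 7691*(-11 + 18*I)/(890*√(-2 - 3*I)) ≈ -95.847 - 5.4839*I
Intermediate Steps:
w(I) = I^(3/2)
S(U) = U + U*(-7 - 4*U²) (S(U) = (-7 - (U + U)*(U + U))*U + U = (-7 - 2*U*2*U)*U + U = (-7 - 4*U²)*U + U = U*(-7 - 4*U²) + U = U + U*(-7 - 4*U²))
-69219/S(√(w(-9) - 18)) = -69219/(-6*√((-9)^(3/2) - 18) - 4*((-9)^(3/2) - 18)^(3/2)) = -69219/(-6*√(-27*I - 18) - 4*(-27*I - 18)^(3/2)) = -69219/(-6*√(-18 - 27*I) - 4*(-18 - 27*I)^(3/2))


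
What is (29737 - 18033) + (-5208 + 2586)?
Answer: 9082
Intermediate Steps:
(29737 - 18033) + (-5208 + 2586) = 11704 - 2622 = 9082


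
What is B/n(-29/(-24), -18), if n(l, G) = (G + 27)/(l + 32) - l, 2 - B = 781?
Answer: 14900712/17929 ≈ 831.10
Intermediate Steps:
B = -779 (B = 2 - 1*781 = 2 - 781 = -779)
n(l, G) = -l + (27 + G)/(32 + l) (n(l, G) = (27 + G)/(32 + l) - l = -l + (27 + G)/(32 + l))
B/n(-29/(-24), -18) = -779*(32 - 29/(-24))/(27 - 18 - (-29/(-24))**2 - (-928)/(-24)) = -779*(32 - 29*(-1/24))/(27 - 18 - (-29*(-1/24))**2 - (-928)*(-1)/24) = -779*(32 + 29/24)/(27 - 18 - (29/24)**2 - 32*29/24) = -779*797/(24*(27 - 18 - 1*841/576 - 116/3)) = -779*797/(24*(27 - 18 - 841/576 - 116/3)) = -779/((24/797)*(-17929/576)) = -779/(-17929/19128) = -779*(-19128/17929) = 14900712/17929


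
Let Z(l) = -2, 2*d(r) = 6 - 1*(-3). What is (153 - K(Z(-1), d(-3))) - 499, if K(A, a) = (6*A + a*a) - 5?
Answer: -1397/4 ≈ -349.25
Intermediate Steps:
d(r) = 9/2 (d(r) = (6 - 1*(-3))/2 = (6 + 3)/2 = (½)*9 = 9/2)
K(A, a) = -5 + a² + 6*A (K(A, a) = (6*A + a²) - 5 = (a² + 6*A) - 5 = -5 + a² + 6*A)
(153 - K(Z(-1), d(-3))) - 499 = (153 - (-5 + (9/2)² + 6*(-2))) - 499 = (153 - (-5 + 81/4 - 12)) - 499 = (153 - 1*13/4) - 499 = (153 - 13/4) - 499 = 599/4 - 499 = -1397/4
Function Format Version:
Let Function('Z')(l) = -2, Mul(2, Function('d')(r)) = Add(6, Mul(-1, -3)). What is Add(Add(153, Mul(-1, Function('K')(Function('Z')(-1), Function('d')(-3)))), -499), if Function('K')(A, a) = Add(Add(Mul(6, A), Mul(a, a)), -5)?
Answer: Rational(-1397, 4) ≈ -349.25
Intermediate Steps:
Function('d')(r) = Rational(9, 2) (Function('d')(r) = Mul(Rational(1, 2), Add(6, Mul(-1, -3))) = Mul(Rational(1, 2), Add(6, 3)) = Mul(Rational(1, 2), 9) = Rational(9, 2))
Function('K')(A, a) = Add(-5, Pow(a, 2), Mul(6, A)) (Function('K')(A, a) = Add(Add(Mul(6, A), Pow(a, 2)), -5) = Add(Add(Pow(a, 2), Mul(6, A)), -5) = Add(-5, Pow(a, 2), Mul(6, A)))
Add(Add(153, Mul(-1, Function('K')(Function('Z')(-1), Function('d')(-3)))), -499) = Add(Add(153, Mul(-1, Add(-5, Pow(Rational(9, 2), 2), Mul(6, -2)))), -499) = Add(Add(153, Mul(-1, Add(-5, Rational(81, 4), -12))), -499) = Add(Add(153, Mul(-1, Rational(13, 4))), -499) = Add(Add(153, Rational(-13, 4)), -499) = Add(Rational(599, 4), -499) = Rational(-1397, 4)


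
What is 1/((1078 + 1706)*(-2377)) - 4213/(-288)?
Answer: 145207363/9926352 ≈ 14.628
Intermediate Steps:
1/((1078 + 1706)*(-2377)) - 4213/(-288) = -1/2377/2784 - 4213*(-1/288) = (1/2784)*(-1/2377) + 4213/288 = -1/6617568 + 4213/288 = 145207363/9926352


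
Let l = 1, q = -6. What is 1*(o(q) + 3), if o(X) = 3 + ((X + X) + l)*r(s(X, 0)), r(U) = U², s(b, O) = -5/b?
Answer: -59/36 ≈ -1.6389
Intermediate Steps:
o(X) = 3 + 25*(1 + 2*X)/X² (o(X) = 3 + ((X + X) + 1)*(-5/X)² = 3 + (2*X + 1)*(25/X²) = 3 + (1 + 2*X)*(25/X²) = 3 + 25*(1 + 2*X)/X²)
1*(o(q) + 3) = 1*((3 + 25/(-6)² + 50/(-6)) + 3) = 1*((3 + 25*(1/36) + 50*(-⅙)) + 3) = 1*((3 + 25/36 - 25/3) + 3) = 1*(-167/36 + 3) = 1*(-59/36) = -59/36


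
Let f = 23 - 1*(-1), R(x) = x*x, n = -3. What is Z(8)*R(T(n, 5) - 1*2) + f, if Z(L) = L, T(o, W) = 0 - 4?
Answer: 312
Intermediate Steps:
T(o, W) = -4
R(x) = x²
f = 24 (f = 23 + 1 = 24)
Z(8)*R(T(n, 5) - 1*2) + f = 8*(-4 - 1*2)² + 24 = 8*(-4 - 2)² + 24 = 8*(-6)² + 24 = 8*36 + 24 = 288 + 24 = 312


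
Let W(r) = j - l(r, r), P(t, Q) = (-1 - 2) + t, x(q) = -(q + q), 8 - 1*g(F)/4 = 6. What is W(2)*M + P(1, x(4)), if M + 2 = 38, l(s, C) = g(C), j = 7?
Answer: -38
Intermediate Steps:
g(F) = 8 (g(F) = 32 - 4*6 = 32 - 24 = 8)
x(q) = -2*q
l(s, C) = 8
P(t, Q) = -3 + t
M = 36 (M = -2 + 38 = 36)
W(r) = -1 (W(r) = 7 - 1*8 = 7 - 8 = -1)
W(2)*M + P(1, x(4)) = -1*36 + (-3 + 1) = -36 - 2 = -38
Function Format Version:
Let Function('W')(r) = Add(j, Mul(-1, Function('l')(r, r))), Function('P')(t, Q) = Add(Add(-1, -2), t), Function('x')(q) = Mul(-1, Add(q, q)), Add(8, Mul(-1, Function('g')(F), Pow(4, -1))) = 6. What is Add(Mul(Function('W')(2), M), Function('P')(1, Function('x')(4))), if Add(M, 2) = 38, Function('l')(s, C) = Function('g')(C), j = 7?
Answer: -38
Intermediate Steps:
Function('g')(F) = 8 (Function('g')(F) = Add(32, Mul(-4, 6)) = Add(32, -24) = 8)
Function('x')(q) = Mul(-2, q) (Function('x')(q) = Mul(-1, Mul(2, q)) = Mul(-2, q))
Function('l')(s, C) = 8
Function('P')(t, Q) = Add(-3, t)
M = 36 (M = Add(-2, 38) = 36)
Function('W')(r) = -1 (Function('W')(r) = Add(7, Mul(-1, 8)) = Add(7, -8) = -1)
Add(Mul(Function('W')(2), M), Function('P')(1, Function('x')(4))) = Add(Mul(-1, 36), Add(-3, 1)) = Add(-36, -2) = -38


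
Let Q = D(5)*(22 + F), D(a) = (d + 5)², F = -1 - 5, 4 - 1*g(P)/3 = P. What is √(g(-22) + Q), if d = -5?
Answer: √78 ≈ 8.8318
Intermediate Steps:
g(P) = 12 - 3*P
F = -6
D(a) = 0 (D(a) = (-5 + 5)² = 0² = 0)
Q = 0 (Q = 0*(22 - 6) = 0*16 = 0)
√(g(-22) + Q) = √((12 - 3*(-22)) + 0) = √((12 + 66) + 0) = √(78 + 0) = √78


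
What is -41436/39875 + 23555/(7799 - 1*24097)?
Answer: -1919833/772750 ≈ -2.4844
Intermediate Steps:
-41436/39875 + 23555/(7799 - 1*24097) = -41436*1/39875 + 23555/(7799 - 24097) = -41436/39875 + 23555/(-16298) = -41436/39875 + 23555*(-1/16298) = -41436/39875 - 23555/16298 = -1919833/772750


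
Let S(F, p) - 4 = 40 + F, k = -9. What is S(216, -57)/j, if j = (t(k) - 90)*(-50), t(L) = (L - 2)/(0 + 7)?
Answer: 182/3205 ≈ 0.056786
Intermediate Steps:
S(F, p) = 44 + F (S(F, p) = 4 + (40 + F) = 44 + F)
t(L) = -2/7 + L/7 (t(L) = (-2 + L)/7 = (-2 + L)*(1/7) = -2/7 + L/7)
j = 32050/7 (j = ((-2/7 + (1/7)*(-9)) - 90)*(-50) = ((-2/7 - 9/7) - 90)*(-50) = (-11/7 - 90)*(-50) = -641/7*(-50) = 32050/7 ≈ 4578.6)
S(216, -57)/j = (44 + 216)/(32050/7) = 260*(7/32050) = 182/3205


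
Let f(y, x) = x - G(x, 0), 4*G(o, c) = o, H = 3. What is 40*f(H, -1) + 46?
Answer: 16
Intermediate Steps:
G(o, c) = o/4
f(y, x) = 3*x/4 (f(y, x) = x - x/4 = 3*x/4)
40*f(H, -1) + 46 = 40*((3/4)*(-1)) + 46 = 40*(-3/4) + 46 = -30 + 46 = 16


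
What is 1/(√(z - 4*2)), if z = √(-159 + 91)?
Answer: √2/(2*√(-4 + I*√17)) ≈ 0.11496 - 0.2717*I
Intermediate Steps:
z = 2*I*√17 (z = √(-68) = 2*I*√17 ≈ 8.2462*I)
1/(√(z - 4*2)) = 1/(√(2*I*√17 - 4*2)) = 1/(√(2*I*√17 - 8)) = 1/(√(-8 + 2*I*√17)) = (-8 + 2*I*√17)^(-½)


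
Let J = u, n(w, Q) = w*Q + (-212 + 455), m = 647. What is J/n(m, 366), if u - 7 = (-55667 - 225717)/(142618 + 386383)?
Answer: 1140541/41799014015 ≈ 2.7286e-5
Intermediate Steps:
u = 3421623/529001 (u = 7 + (-55667 - 225717)/(142618 + 386383) = 7 - 281384/529001 = 3421623/529001 ≈ 6.4681)
n(w, Q) = 243 + Q*w (n(w, Q) = Q*w + 243 = 243 + Q*w)
J = 3421623/529001 ≈ 6.4681
J/n(m, 366) = 3421623/(529001*(243 + 366*647)) = 3421623/(529001*(243 + 236802)) = (3421623/529001)/237045 = (3421623/529001)*(1/237045) = 1140541/41799014015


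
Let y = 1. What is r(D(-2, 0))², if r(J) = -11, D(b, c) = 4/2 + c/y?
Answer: 121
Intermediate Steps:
D(b, c) = 2 + c (D(b, c) = 4/2 + c/1 = 4*(½) + c*1 = 2 + c)
r(D(-2, 0))² = (-11)² = 121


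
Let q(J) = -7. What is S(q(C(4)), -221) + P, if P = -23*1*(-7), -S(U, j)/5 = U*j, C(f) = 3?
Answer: -7574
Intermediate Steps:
S(U, j) = -5*U*j
P = 161 (P = -23*(-7) = 161)
S(q(C(4)), -221) + P = -5*(-7)*(-221) + 161 = -7735 + 161 = -7574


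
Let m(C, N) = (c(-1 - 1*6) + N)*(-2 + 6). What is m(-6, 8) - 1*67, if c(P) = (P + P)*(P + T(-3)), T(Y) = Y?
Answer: 525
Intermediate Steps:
c(P) = 2*P*(-3 + P) (c(P) = (P + P)*(P - 3) = (2*P)*(-3 + P) = 2*P*(-3 + P))
m(C, N) = 560 + 4*N (m(C, N) = (2*(-1 - 1*6)*(-3 + (-1 - 1*6)) + N)*(-2 + 6) = (2*(-1 - 6)*(-3 + (-1 - 6)) + N)*4 = (2*(-7)*(-3 - 7) + N)*4 = (2*(-7)*(-10) + N)*4 = (140 + N)*4 = 560 + 4*N)
m(-6, 8) - 1*67 = (560 + 4*8) - 1*67 = (560 + 32) - 67 = 592 - 67 = 525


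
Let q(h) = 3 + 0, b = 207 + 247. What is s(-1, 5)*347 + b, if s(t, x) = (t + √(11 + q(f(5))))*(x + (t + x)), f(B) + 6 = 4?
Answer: -2669 + 3123*√14 ≈ 9016.2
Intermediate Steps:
f(B) = -2 (f(B) = -6 + 4 = -2)
b = 454
q(h) = 3
s(t, x) = (t + √14)*(t + 2*x) (s(t, x) = (t + √(11 + 3))*(x + (t + x)) = (t + √14)*(t + 2*x))
s(-1, 5)*347 + b = ((-1)² - √14 + 2*(-1)*5 + 2*5*√14)*347 + 454 = (1 - √14 - 10 + 10*√14)*347 + 454 = (-9 + 9*√14)*347 + 454 = (-3123 + 3123*√14) + 454 = -2669 + 3123*√14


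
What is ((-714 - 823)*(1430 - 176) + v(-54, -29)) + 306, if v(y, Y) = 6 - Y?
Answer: -1927057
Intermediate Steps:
((-714 - 823)*(1430 - 176) + v(-54, -29)) + 306 = ((-714 - 823)*(1430 - 176) + (6 - 1*(-29))) + 306 = (-1537*1254 + (6 + 29)) + 306 = (-1927398 + 35) + 306 = -1927363 + 306 = -1927057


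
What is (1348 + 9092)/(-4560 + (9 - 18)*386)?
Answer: -1740/1339 ≈ -1.2995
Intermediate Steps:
(1348 + 9092)/(-4560 + (9 - 18)*386) = 10440/(-4560 - 9*386) = 10440/(-4560 - 3474) = 10440/(-8034) = 10440*(-1/8034) = -1740/1339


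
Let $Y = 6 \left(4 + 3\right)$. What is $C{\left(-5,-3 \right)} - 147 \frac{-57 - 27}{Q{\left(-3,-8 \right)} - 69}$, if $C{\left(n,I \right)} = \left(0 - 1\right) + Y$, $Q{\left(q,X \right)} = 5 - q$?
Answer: $- \frac{9847}{61} \approx -161.43$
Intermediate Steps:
$Y = 42$ ($Y = 6 \cdot 7 = 42$)
$C{\left(n,I \right)} = 41$ ($C{\left(n,I \right)} = \left(0 - 1\right) + 42 = -1 + 42 = 41$)
$C{\left(-5,-3 \right)} - 147 \frac{-57 - 27}{Q{\left(-3,-8 \right)} - 69} = 41 - 147 \frac{-57 - 27}{\left(5 - -3\right) - 69} = 41 - 147 \left(- \frac{84}{\left(5 + 3\right) - 69}\right) = 41 - 147 \left(- \frac{84}{8 - 69}\right) = 41 - 147 \left(- \frac{84}{-61}\right) = 41 - 147 \left(\left(-84\right) \left(- \frac{1}{61}\right)\right) = 41 - \frac{12348}{61} = - \frac{9847}{61}$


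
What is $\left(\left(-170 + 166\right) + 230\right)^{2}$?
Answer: $51076$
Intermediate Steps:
$\left(\left(-170 + 166\right) + 230\right)^{2} = \left(-4 + 230\right)^{2} = 226^{2} = 51076$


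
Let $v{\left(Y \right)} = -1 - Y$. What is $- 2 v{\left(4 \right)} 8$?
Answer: $80$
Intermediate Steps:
$- 2 v{\left(4 \right)} 8 = - 2 \left(-1 - 4\right) 8 = \left(-2\right) \left(-5\right) 8 = 10 \cdot 8 = 80$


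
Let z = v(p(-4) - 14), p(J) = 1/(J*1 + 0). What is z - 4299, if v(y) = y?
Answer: -17253/4 ≈ -4313.3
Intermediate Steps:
p(J) = 1/J (p(J) = 1/(J + 0) = 1/J)
z = -57/4 (z = 1/(-4) - 14 = -¼ - 14 = -57/4 ≈ -14.250)
z - 4299 = -57/4 - 4299 = -17253/4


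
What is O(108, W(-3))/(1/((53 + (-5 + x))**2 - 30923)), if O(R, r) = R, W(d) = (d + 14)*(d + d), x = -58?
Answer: -3328884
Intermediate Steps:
W(d) = 2*d*(14 + d) (W(d) = (14 + d)*(2*d) = 2*d*(14 + d))
O(108, W(-3))/(1/((53 + (-5 + x))**2 - 30923)) = 108/(1/((53 + (-5 - 58))**2 - 30923)) = 108/(1/((53 - 63)**2 - 30923)) = 108/(1/((-10)**2 - 30923)) = 108/(1/(100 - 30923)) = 108/(1/(-30823)) = 108/(-1/30823) = 108*(-30823) = -3328884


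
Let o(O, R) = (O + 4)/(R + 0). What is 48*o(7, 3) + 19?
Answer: 195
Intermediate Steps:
o(O, R) = (4 + O)/R
48*o(7, 3) + 19 = 48*((4 + 7)/3) + 19 = 48*((⅓)*11) + 19 = 48*(11/3) + 19 = 176 + 19 = 195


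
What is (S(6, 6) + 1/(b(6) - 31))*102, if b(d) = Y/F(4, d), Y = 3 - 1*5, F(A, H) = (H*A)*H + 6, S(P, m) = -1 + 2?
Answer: 114801/1163 ≈ 98.711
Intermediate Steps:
S(P, m) = 1
F(A, H) = 6 + A*H² (F(A, H) = (A*H)*H + 6 = A*H² + 6 = 6 + A*H²)
Y = -2 (Y = 3 - 5 = -2)
b(d) = -2/(6 + 4*d²)
(S(6, 6) + 1/(b(6) - 31))*102 = (1 + 1/(-1/(3 + 2*6²) - 31))*102 = (1 + 1/(-1/(3 + 2*36) - 31))*102 = (1 + 1/(-1/(3 + 72) - 31))*102 = (1 + 1/(-1/75 - 31))*102 = (1 + 1/(-2326/75))*102 = (1 - 75/2326)*102 = (2251/2326)*102 = 114801/1163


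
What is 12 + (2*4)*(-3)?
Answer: -12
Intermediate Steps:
12 + (2*4)*(-3) = 12 + 8*(-3) = 12 - 24 = -12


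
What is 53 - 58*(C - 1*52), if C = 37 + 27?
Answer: -643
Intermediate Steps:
C = 64
53 - 58*(C - 1*52) = 53 - 58*(64 - 1*52) = 53 - 58*(64 - 52) = 53 - 58*12 = 53 - 696 = -643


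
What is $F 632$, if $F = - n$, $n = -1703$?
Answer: $1076296$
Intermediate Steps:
$F = 1703$ ($F = \left(-1\right) \left(-1703\right) = 1703$)
$F 632 = 1703 \cdot 632 = 1076296$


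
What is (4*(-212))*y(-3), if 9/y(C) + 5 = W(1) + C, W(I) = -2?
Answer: 3816/5 ≈ 763.20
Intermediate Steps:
y(C) = 9/(-7 + C) (y(C) = 9/(-5 + (-2 + C)) = 9/(-7 + C))
(4*(-212))*y(-3) = (4*(-212))*(9/(-7 - 3)) = -7632/(-10) = -7632*(-1)/10 = -848*(-9/10) = 3816/5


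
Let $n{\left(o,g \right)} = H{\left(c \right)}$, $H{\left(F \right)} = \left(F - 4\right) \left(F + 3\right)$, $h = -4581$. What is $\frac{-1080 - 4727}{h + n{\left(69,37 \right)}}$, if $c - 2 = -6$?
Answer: $\frac{5807}{4573} \approx 1.2698$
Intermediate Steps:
$c = -4$ ($c = 2 - 6 = -4$)
$H{\left(F \right)} = \left(-4 + F\right) \left(3 + F\right)$
$n{\left(o,g \right)} = 8$ ($n{\left(o,g \right)} = -12 + \left(-4\right)^{2} - -4 = -12 + 16 + 4 = 8$)
$\frac{-1080 - 4727}{h + n{\left(69,37 \right)}} = \frac{-1080 - 4727}{-4581 + 8} = - \frac{5807}{-4573} = \left(-5807\right) \left(- \frac{1}{4573}\right) = \frac{5807}{4573}$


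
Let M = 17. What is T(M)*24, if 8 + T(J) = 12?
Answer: 96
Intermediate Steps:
T(J) = 4 (T(J) = -8 + 12 = 4)
T(M)*24 = 4*24 = 96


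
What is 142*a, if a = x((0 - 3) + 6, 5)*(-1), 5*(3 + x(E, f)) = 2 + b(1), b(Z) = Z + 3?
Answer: 1278/5 ≈ 255.60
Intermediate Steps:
b(Z) = 3 + Z
x(E, f) = -9/5 (x(E, f) = -3 + (2 + (3 + 1))/5 = -3 + (2 + 4)/5 = -3 + (⅕)*6 = -3 + 6/5 = -9/5)
a = 9/5 (a = -9/5*(-1) = 9/5 ≈ 1.8000)
142*a = 142*(9/5) = 1278/5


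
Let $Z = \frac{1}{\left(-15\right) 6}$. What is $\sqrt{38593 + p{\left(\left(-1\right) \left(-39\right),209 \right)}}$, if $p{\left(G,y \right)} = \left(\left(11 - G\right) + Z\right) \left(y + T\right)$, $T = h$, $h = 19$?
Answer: $\frac{\sqrt{7246455}}{15} \approx 179.46$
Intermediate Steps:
$Z = - \frac{1}{90}$ ($Z = \frac{1}{-90} = - \frac{1}{90} \approx -0.011111$)
$T = 19$
$p{\left(G,y \right)} = \left(19 + y\right) \left(\frac{989}{90} - G\right)$ ($p{\left(G,y \right)} = \left(\left(11 - G\right) - \frac{1}{90}\right) \left(y + 19\right) = \left(\frac{989}{90} - G\right) \left(19 + y\right) = \left(19 + y\right) \left(\frac{989}{90} - G\right)$)
$\sqrt{38593 + p{\left(\left(-1\right) \left(-39\right),209 \right)}} = \sqrt{38593 + \left(\frac{18791}{90} - 19 \left(\left(-1\right) \left(-39\right)\right) + \frac{989}{90} \cdot 209 - \left(-1\right) \left(-39\right) 209\right)} = \sqrt{38593 + \left(\frac{18791}{90} - 741 + \frac{206701}{90} - 39 \cdot 209\right)} = \sqrt{38593 + \left(\frac{18791}{90} - 741 + \frac{206701}{90} - 8151\right)} = \sqrt{38593 - \frac{95798}{15}} = \sqrt{\frac{483097}{15}} = \frac{\sqrt{7246455}}{15}$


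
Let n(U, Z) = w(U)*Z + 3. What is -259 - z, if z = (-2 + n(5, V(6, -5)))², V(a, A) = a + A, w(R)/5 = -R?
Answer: -835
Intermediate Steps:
w(R) = -5*R (w(R) = 5*(-R) = -5*R)
V(a, A) = A + a
n(U, Z) = 3 - 5*U*Z (n(U, Z) = (-5*U)*Z + 3 = -5*U*Z + 3 = 3 - 5*U*Z)
z = 576 (z = (-2 + (3 - 5*5*(-5 + 6)))² = (-2 + (3 - 5*5*1))² = (-2 + (3 - 25))² = (-2 - 22)² = (-24)² = 576)
-259 - z = -259 - 1*576 = -259 - 576 = -835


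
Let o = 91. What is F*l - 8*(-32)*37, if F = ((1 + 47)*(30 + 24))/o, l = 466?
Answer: 2069824/91 ≈ 22745.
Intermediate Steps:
F = 2592/91 (F = ((1 + 47)*(30 + 24))/91 = (48*54)*(1/91) = 2592*(1/91) = 2592/91 ≈ 28.484)
F*l - 8*(-32)*37 = (2592/91)*466 - 8*(-32)*37 = 1207872/91 + 256*37 = 1207872/91 + 9472 = 2069824/91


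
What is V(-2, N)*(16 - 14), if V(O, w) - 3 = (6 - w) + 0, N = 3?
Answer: 12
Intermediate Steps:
V(O, w) = 9 - w (V(O, w) = 3 + ((6 - w) + 0) = 3 + (6 - w) = 9 - w)
V(-2, N)*(16 - 14) = (9 - 1*3)*(16 - 14) = (9 - 3)*2 = 6*2 = 12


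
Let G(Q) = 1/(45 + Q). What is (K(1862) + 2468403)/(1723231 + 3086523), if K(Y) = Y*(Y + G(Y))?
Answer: 11318899291/9172200878 ≈ 1.2340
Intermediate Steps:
K(Y) = Y*(Y + 1/(45 + Y))
(K(1862) + 2468403)/(1723231 + 3086523) = (1862*(1 + 1862*(45 + 1862))/(45 + 1862) + 2468403)/(1723231 + 3086523) = (1862*(1 + 1862*1907)/1907 + 2468403)/4809754 = (1862*(1/1907)*(1 + 3550834) + 2468403)*(1/4809754) = (1862*(1/1907)*3550835 + 2468403)*(1/4809754) = (6611654770/1907 + 2468403)*(1/4809754) = (11318899291/1907)*(1/4809754) = 11318899291/9172200878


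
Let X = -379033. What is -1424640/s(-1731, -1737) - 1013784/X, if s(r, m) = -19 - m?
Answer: -269121946104/325589347 ≈ -826.57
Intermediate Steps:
-1424640/s(-1731, -1737) - 1013784/X = -1424640/(-19 - 1*(-1737)) - 1013784/(-379033) = -1424640/(-19 + 1737) - 1013784*(-1/379033) = -1424640/1718 + 1013784/379033 = -1424640*1/1718 + 1013784/379033 = -712320/859 + 1013784/379033 = -269121946104/325589347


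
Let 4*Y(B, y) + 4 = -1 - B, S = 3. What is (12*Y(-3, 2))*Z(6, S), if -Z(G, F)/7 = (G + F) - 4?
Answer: 210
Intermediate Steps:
Y(B, y) = -5/4 - B/4 (Y(B, y) = -1 + (-1 - B)/4 = -1 + (-1/4 - B/4) = -5/4 - B/4)
Z(G, F) = 28 - 7*F - 7*G (Z(G, F) = -7*((G + F) - 4) = -7*((F + G) - 4) = -7*(-4 + F + G) = 28 - 7*F - 7*G)
(12*Y(-3, 2))*Z(6, S) = (12*(-5/4 - 1/4*(-3)))*(28 - 7*3 - 7*6) = (12*(-5/4 + 3/4))*(28 - 21 - 42) = (12*(-1/2))*(-35) = -6*(-35) = 210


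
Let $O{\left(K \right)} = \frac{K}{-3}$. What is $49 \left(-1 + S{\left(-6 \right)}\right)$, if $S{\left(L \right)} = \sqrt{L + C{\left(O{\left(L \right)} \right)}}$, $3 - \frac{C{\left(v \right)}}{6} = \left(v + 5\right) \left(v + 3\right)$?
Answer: $-49 + 147 i \sqrt{22} \approx -49.0 + 689.49 i$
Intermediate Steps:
$O{\left(K \right)} = - \frac{K}{3}$ ($O{\left(K \right)} = K \left(- \frac{1}{3}\right) = - \frac{K}{3}$)
$C{\left(v \right)} = 18 - 6 \left(3 + v\right) \left(5 + v\right)$ ($C{\left(v \right)} = 18 - 6 \left(v + 5\right) \left(v + 3\right) = 18 - 6 \left(5 + v\right) \left(3 + v\right) = 18 - 6 \left(3 + v\right) \left(5 + v\right)$)
$S{\left(L \right)} = \sqrt{-72 + 17 L - \frac{2 L^{2}}{3}}$ ($S{\left(L \right)} = \sqrt{L - \left(72 + 6 \frac{L^{2}}{9} + 48 \left(- \frac{1}{3}\right) L\right)} = \sqrt{L - \left(72 - 16 L + 6 \cdot \frac{1}{9} L^{2}\right)} = \sqrt{L - \left(72 - 16 L + \frac{2 L^{2}}{3}\right)} = \sqrt{-72 + 17 L - \frac{2 L^{2}}{3}}$)
$49 \left(-1 + S{\left(-6 \right)}\right) = 49 \left(-1 + \frac{\sqrt{-648 - 6 \left(-6\right)^{2} + 153 \left(-6\right)}}{3}\right) = 49 \left(-1 + \frac{\sqrt{-648 - 216 - 918}}{3}\right) = 49 \left(-1 + \frac{\sqrt{-1782}}{3}\right) = 49 \left(-1 + \frac{9 i \sqrt{22}}{3}\right) = 49 \left(-1 + 3 i \sqrt{22}\right) = -49 + 147 i \sqrt{22}$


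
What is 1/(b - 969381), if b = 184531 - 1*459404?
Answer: -1/1244254 ≈ -8.0369e-7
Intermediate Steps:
b = -274873 (b = 184531 - 459404 = -274873)
1/(b - 969381) = 1/(-274873 - 969381) = 1/(-1244254) = -1/1244254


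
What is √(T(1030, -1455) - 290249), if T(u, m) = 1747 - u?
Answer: 2*I*√72383 ≈ 538.08*I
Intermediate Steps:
√(T(1030, -1455) - 290249) = √((1747 - 1*1030) - 290249) = √((1747 - 1030) - 290249) = √(717 - 290249) = √(-289532) = 2*I*√72383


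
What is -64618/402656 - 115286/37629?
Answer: -24426055169/7575771312 ≈ -3.2242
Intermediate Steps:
-64618/402656 - 115286/37629 = -64618*1/402656 - 115286*1/37629 = -32309/201328 - 115286/37629 = -24426055169/7575771312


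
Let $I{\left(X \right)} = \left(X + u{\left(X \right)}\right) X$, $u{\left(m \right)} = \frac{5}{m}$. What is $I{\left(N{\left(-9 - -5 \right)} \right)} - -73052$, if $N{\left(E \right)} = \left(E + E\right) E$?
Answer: $74081$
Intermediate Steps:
$N{\left(E \right)} = 2 E^{2}$ ($N{\left(E \right)} = 2 E E = 2 E^{2}$)
$I{\left(X \right)} = X \left(X + \frac{5}{X}\right)$ ($I{\left(X \right)} = \left(X + \frac{5}{X}\right) X = X \left(X + \frac{5}{X}\right)$)
$I{\left(N{\left(-9 - -5 \right)} \right)} - -73052 = \left(5 + \left(2 \left(-9 - -5\right)^{2}\right)^{2}\right) - -73052 = \left(5 + \left(2 \left(-9 + 5\right)^{2}\right)^{2}\right) + 73052 = \left(5 + \left(2 \left(-4\right)^{2}\right)^{2}\right) + 73052 = \left(5 + \left(2 \cdot 16\right)^{2}\right) + 73052 = \left(5 + 32^{2}\right) + 73052 = \left(5 + 1024\right) + 73052 = 1029 + 73052 = 74081$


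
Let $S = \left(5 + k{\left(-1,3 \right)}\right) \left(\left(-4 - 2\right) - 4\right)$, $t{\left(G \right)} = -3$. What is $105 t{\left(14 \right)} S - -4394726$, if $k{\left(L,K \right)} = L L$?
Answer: $4413626$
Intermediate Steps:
$k{\left(L,K \right)} = L^{2}$
$S = -60$ ($S = \left(5 + \left(-1\right)^{2}\right) \left(\left(-4 - 2\right) - 4\right) = \left(5 + 1\right) \left(-6 - 4\right) = 6 \left(-10\right) = -60$)
$105 t{\left(14 \right)} S - -4394726 = 105 \left(-3\right) \left(-60\right) - -4394726 = \left(-315\right) \left(-60\right) + 4394726 = 18900 + 4394726 = 4413626$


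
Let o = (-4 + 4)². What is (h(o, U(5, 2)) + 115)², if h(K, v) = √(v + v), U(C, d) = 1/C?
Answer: (575 + √10)²/25 ≈ 13371.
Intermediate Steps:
o = 0 (o = 0² = 0)
h(K, v) = √2*√v (h(K, v) = √(2*v) = √2*√v)
(h(o, U(5, 2)) + 115)² = (√2*√(1/5) + 115)² = (√2*√(⅕) + 115)² = (√2*(√5/5) + 115)² = (√10/5 + 115)² = (115 + √10/5)²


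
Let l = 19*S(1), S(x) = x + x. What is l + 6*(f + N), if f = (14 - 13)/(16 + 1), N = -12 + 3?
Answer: -266/17 ≈ -15.647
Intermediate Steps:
N = -9
S(x) = 2*x
f = 1/17 ≈ 0.058824
l = 38 (l = 19*(2*1) = 19*2 = 38)
l + 6*(f + N) = 38 + 6*(1/17 - 9) = 38 + 6*(-152/17) = 38 - 912/17 = -266/17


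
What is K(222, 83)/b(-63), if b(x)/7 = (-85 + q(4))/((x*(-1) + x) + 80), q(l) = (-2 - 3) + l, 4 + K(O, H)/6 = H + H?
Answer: -38880/301 ≈ -129.17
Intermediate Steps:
K(O, H) = -24 + 12*H (K(O, H) = -24 + 6*(H + H) = -24 + 6*(2*H) = -24 + 12*H)
q(l) = -5 + l
b(x) = -301/40 (b(x) = 7*((-85 + (-5 + 4))/((x*(-1) + x) + 80)) = 7*((-85 - 1)/((-x + x) + 80)) = 7*(-86/(0 + 80)) = 7*(-86/80) = 7*(-86*1/80) = 7*(-43/40) = -301/40)
K(222, 83)/b(-63) = (-24 + 12*83)/(-301/40) = (-24 + 996)*(-40/301) = 972*(-40/301) = -38880/301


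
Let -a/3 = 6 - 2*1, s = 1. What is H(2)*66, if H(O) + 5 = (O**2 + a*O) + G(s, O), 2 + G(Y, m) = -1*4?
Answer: -2046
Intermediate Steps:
G(Y, m) = -6 (G(Y, m) = -2 - 1*4 = -2 - 4 = -6)
a = -12 (a = -3*(6 - 2*1) = -3*(6 - 2) = -3*4 = -12)
H(O) = -11 + O**2 - 12*O (H(O) = -5 + ((O**2 - 12*O) - 6) = -5 + (-6 + O**2 - 12*O) = -11 + O**2 - 12*O)
H(2)*66 = (-11 + 2**2 - 12*2)*66 = (-11 + 4 - 24)*66 = -31*66 = -2046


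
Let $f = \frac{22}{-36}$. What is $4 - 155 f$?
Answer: $\frac{1777}{18} \approx 98.722$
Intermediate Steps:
$f = - \frac{11}{18}$ ($f = 22 \left(- \frac{1}{36}\right) = - \frac{11}{18} \approx -0.61111$)
$4 - 155 f = 4 - - \frac{1705}{18} = 4 + \frac{1705}{18} = \frac{1777}{18}$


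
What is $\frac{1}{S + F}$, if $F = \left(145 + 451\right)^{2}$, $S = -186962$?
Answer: $\frac{1}{168254} \approx 5.9434 \cdot 10^{-6}$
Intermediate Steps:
$F = 355216$ ($F = 596^{2} = 355216$)
$\frac{1}{S + F} = \frac{1}{-186962 + 355216} = \frac{1}{168254}$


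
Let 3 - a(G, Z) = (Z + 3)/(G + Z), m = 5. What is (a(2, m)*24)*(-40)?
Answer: -12480/7 ≈ -1782.9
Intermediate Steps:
a(G, Z) = 3 - (3 + Z)/(G + Z) (a(G, Z) = 3 - (Z + 3)/(G + Z) = 3 - (3 + Z)/(G + Z))
(a(2, m)*24)*(-40) = (((-3 + 2*5 + 3*2)/(2 + 5))*24)*(-40) = (((-3 + 10 + 6)/7)*24)*(-40) = (((1/7)*13)*24)*(-40) = ((13/7)*24)*(-40) = (312/7)*(-40) = -12480/7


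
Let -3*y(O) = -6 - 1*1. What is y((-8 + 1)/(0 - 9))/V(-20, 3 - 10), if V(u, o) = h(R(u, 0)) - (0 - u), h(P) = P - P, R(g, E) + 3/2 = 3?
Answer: -7/60 ≈ -0.11667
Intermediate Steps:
R(g, E) = 3/2 (R(g, E) = -3/2 + 3 = 3/2)
h(P) = 0
y(O) = 7/3 (y(O) = -(-6 - 1*1)/3 = -(-6 - 1)/3 = -⅓*(-7) = 7/3)
V(u, o) = u (V(u, o) = 0 - (0 - u) = 0 - (-1)*u = 0 + u = u)
y((-8 + 1)/(0 - 9))/V(-20, 3 - 10) = (7/3)/(-20) = (7/3)*(-1/20) = -7/60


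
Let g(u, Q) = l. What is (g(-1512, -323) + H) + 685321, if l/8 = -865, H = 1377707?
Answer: 2056108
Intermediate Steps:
l = -6920 (l = 8*(-865) = -6920)
g(u, Q) = -6920
(g(-1512, -323) + H) + 685321 = (-6920 + 1377707) + 685321 = 1370787 + 685321 = 2056108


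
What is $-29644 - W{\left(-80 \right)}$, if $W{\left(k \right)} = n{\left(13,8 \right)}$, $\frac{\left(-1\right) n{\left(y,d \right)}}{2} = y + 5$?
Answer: $-29608$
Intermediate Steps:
$n{\left(y,d \right)} = -10 - 2 y$ ($n{\left(y,d \right)} = - 2 \left(y + 5\right) = - 2 \left(5 + y\right) = -10 - 2 y$)
$W{\left(k \right)} = -36$ ($W{\left(k \right)} = -10 - 26 = -36$)
$-29644 - W{\left(-80 \right)} = -29644 - -36 = -29644 + 36 = -29608$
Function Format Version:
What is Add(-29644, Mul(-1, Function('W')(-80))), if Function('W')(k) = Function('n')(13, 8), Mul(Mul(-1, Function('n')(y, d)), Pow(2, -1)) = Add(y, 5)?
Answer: -29608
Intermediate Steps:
Function('n')(y, d) = Add(-10, Mul(-2, y)) (Function('n')(y, d) = Mul(-2, Add(y, 5)) = Mul(-2, Add(5, y)) = Add(-10, Mul(-2, y)))
Function('W')(k) = -36 (Function('W')(k) = Add(-10, Mul(-2, 13)) = Add(-10, -26) = -36)
Add(-29644, Mul(-1, Function('W')(-80))) = Add(-29644, Mul(-1, -36)) = Add(-29644, 36) = -29608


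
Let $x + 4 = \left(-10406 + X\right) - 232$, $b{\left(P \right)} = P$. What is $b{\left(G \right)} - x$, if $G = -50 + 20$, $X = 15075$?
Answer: $-4463$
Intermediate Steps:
$G = -30$
$x = 4433$ ($x = -4 + \left(\left(-10406 + 15075\right) - 232\right) = -4 + \left(4669 - 232\right) = -4 + 4437 = 4433$)
$b{\left(G \right)} - x = -30 - 4433 = -4463$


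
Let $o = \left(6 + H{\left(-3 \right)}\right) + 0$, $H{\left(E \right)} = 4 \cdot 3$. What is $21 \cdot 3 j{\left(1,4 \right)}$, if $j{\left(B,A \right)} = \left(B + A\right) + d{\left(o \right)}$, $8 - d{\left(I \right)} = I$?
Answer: $-315$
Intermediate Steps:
$H{\left(E \right)} = 12$
$o = 18$ ($o = \left(6 + 12\right) + 0 = 18 + 0 = 18$)
$d{\left(I \right)} = 8 - I$
$j{\left(B,A \right)} = -10 + A + B$ ($j{\left(B,A \right)} = \left(B + A\right) + \left(8 - 18\right) = \left(A + B\right) + \left(8 - 18\right) = \left(A + B\right) - 10 = -10 + A + B$)
$21 \cdot 3 j{\left(1,4 \right)} = 21 \cdot 3 \left(-10 + 4 + 1\right) = 63 \left(-5\right) = -315$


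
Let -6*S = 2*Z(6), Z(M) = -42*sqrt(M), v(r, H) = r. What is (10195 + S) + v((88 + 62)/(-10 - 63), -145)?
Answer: 744085/73 + 14*sqrt(6) ≈ 10227.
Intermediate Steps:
S = 14*sqrt(6) (S = -(-42*sqrt(6))/3 = -(-14)*sqrt(6) = 14*sqrt(6) ≈ 34.293)
(10195 + S) + v((88 + 62)/(-10 - 63), -145) = (10195 + 14*sqrt(6)) + (88 + 62)/(-10 - 63) = (10195 + 14*sqrt(6)) + 150/(-73) = (10195 + 14*sqrt(6)) + 150*(-1/73) = (10195 + 14*sqrt(6)) - 150/73 = 744085/73 + 14*sqrt(6)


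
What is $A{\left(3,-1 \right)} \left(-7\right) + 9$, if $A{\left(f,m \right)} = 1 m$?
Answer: $16$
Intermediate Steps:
$A{\left(f,m \right)} = m$
$A{\left(3,-1 \right)} \left(-7\right) + 9 = \left(-1\right) \left(-7\right) + 9 = 7 + 9 = 16$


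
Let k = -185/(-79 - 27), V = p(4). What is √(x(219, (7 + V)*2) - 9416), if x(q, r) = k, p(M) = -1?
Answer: 3*I*√11753174/106 ≈ 97.027*I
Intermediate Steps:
V = -1
k = 185/106 (k = -185/(-106) = -185*(-1/106) = 185/106 ≈ 1.7453)
x(q, r) = 185/106
√(x(219, (7 + V)*2) - 9416) = √(185/106 - 9416) = √(-997911/106) = 3*I*√11753174/106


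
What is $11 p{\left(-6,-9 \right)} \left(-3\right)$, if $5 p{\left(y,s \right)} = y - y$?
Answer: $0$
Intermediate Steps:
$p{\left(y,s \right)} = 0$ ($p{\left(y,s \right)} = \frac{y - y}{5} = \frac{1}{5} \cdot 0 = 0$)
$11 p{\left(-6,-9 \right)} \left(-3\right) = 11 \cdot 0 \left(-3\right) = 0 \left(-3\right) = 0$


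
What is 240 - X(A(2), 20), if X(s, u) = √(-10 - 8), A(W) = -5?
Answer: 240 - 3*I*√2 ≈ 240.0 - 4.2426*I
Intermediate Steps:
X(s, u) = 3*I*√2 (X(s, u) = √(-18) = 3*I*√2)
240 - X(A(2), 20) = 240 - 3*I*√2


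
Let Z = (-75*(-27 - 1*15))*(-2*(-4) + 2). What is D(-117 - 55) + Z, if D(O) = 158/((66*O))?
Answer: 178793921/5676 ≈ 31500.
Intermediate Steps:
D(O) = 79/(33*O) (D(O) = 158*(1/(66*O)) = 79/(33*O))
Z = 31500 (Z = (-75*(-27 - 15))*(8 + 2) = -75*(-42)*10 = 3150*10 = 31500)
D(-117 - 55) + Z = 79/(33*(-117 - 55)) + 31500 = (79/33)/(-172) + 31500 = (79/33)*(-1/172) + 31500 = -79/5676 + 31500 = 178793921/5676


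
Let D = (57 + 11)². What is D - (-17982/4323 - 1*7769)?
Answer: 17864307/1441 ≈ 12397.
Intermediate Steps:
D = 4624 (D = 68² = 4624)
D - (-17982/4323 - 1*7769) = 4624 - (-17982/4323 - 1*7769) = 4624 - (-17982*1/4323 - 7769) = 4624 - (-5994/1441 - 7769) = 4624 - 1*(-11201123/1441) = 4624 + 11201123/1441 = 17864307/1441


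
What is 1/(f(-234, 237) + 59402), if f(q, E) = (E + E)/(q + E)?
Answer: 1/59560 ≈ 1.6790e-5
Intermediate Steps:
f(q, E) = 2*E/(E + q) (f(q, E) = (2*E)/(E + q) = 2*E/(E + q))
1/(f(-234, 237) + 59402) = 1/(2*237/(237 - 234) + 59402) = 1/(2*237/3 + 59402) = 1/(2*237*(⅓) + 59402) = 1/(158 + 59402) = 1/59560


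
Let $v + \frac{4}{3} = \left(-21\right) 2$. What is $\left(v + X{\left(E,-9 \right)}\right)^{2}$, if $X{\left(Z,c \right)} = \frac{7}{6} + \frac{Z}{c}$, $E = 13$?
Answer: $\frac{616225}{324} \approx 1901.9$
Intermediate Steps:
$X{\left(Z,c \right)} = \frac{7}{6} + \frac{Z}{c}$ ($X{\left(Z,c \right)} = 7 \cdot \frac{1}{6} + \frac{Z}{c} = \frac{7}{6} + \frac{Z}{c}$)
$v = - \frac{130}{3}$ ($v = - \frac{4}{3} - 42 = - \frac{130}{3} \approx -43.333$)
$\left(v + X{\left(E,-9 \right)}\right)^{2} = \left(- \frac{130}{3} + \left(\frac{7}{6} + \frac{13}{-9}\right)\right)^{2} = \left(- \frac{130}{3} + \left(\frac{7}{6} + 13 \left(- \frac{1}{9}\right)\right)\right)^{2} = \left(- \frac{130}{3} + \left(\frac{7}{6} - \frac{13}{9}\right)\right)^{2} = \left(- \frac{130}{3} - \frac{5}{18}\right)^{2} = \left(- \frac{785}{18}\right)^{2} = \frac{616225}{324}$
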